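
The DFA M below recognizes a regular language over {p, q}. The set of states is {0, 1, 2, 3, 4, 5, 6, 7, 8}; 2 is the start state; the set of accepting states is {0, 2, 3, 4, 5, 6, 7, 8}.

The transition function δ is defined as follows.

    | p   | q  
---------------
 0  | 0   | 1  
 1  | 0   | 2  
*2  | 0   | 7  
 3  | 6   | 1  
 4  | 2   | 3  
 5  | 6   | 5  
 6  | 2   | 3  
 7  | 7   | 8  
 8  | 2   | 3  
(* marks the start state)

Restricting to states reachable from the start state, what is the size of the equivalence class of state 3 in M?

1

First remove the unreachable states {4,5}; 7 states remain.
P0 = {0,2,3,6,7,8} | {1}.
Refine {0,2,3,6,7,8} on symbol q: members go to different blocks, giving {2,6,7,8} and {0,3}.
Refine {2,6,7,8} on symbol p: members go to different blocks, giving {6,7,8} and {2}.
On input p, block {6,7,8} splits into {6,8} and {7}.
Split {0,3} by δ(·,p) → {0} and {3}.
Stable partition: {6,8} | {1} | {0} | {2} | {7} | {3} — 6 equivalence classes.
State 3 belongs to the block {3}, which has 1 states.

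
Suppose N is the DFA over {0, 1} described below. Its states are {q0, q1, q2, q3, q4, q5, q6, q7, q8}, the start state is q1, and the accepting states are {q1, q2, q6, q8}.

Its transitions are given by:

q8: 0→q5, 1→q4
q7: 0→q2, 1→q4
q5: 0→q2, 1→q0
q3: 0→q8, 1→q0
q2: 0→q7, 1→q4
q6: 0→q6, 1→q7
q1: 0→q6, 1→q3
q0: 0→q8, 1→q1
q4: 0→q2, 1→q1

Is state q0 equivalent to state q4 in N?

Yes

P0 = {q1,q2,q6,q8} | {q0,q3,q4,q5,q7}.
Split {q1,q2,q6,q8} by δ(·,0) → {q1,q6} and {q2,q8}.
On input 1, block {q0,q3,q4,q5,q7} splits into {q3,q5,q7} and {q0,q4}.
Stable partition: {q1,q6} | {q3,q5,q7} | {q2,q8} | {q0,q4} — 4 equivalence classes.
q0 and q4 lie in the same block of the stable partition, so they are equivalent — no string distinguishes them.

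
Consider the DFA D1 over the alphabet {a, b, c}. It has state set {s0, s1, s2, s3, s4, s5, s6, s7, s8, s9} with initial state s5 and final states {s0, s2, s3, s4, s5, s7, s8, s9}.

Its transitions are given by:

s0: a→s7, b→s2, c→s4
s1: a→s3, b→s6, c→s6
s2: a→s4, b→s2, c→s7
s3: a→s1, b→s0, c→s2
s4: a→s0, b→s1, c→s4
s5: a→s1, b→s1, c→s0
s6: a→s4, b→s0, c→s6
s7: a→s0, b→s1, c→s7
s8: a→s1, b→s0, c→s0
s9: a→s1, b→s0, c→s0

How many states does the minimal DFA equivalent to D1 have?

States {s8,s9} cannot be reached from the start state, so discard them.
Start with accepting vs non-accepting: {s0,s2,s3,s4,s5,s7} | {s1,s6}.
Refine {s0,s2,s3,s4,s5,s7} on symbol a: members go to different blocks, giving {s0,s2,s4,s7} and {s3,s5}.
On input b, block {s0,s2,s4,s7} splits into {s0,s2} and {s4,s7}.
Split {s1,s6} by δ(·,a) → {s1} and {s6}.
On input b, block {s3,s5} splits into {s3} and {s5}.
Stable partition: {s0,s2} | {s1} | {s3} | {s4,s7} | {s6} | {s5} — 6 equivalence classes.

6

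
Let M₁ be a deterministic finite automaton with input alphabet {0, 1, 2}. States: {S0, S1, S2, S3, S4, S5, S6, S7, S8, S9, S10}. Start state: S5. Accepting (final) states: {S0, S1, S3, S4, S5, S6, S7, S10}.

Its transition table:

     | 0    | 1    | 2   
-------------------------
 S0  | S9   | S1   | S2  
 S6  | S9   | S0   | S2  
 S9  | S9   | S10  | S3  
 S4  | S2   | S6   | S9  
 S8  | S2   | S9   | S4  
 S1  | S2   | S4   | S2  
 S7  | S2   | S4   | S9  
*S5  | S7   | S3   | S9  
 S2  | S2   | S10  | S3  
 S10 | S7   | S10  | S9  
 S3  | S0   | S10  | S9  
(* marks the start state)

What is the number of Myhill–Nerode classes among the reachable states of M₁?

3

States {S8} cannot be reached from the start state, so discard them.
P0 = {S0,S1,S3,S4,S5,S6,S7,S10} | {S2,S9}.
On input 0, block {S0,S1,S3,S4,S5,S6,S7,S10} splits into {S0,S1,S4,S6,S7} and {S3,S5,S10}.
The partition is now stable with 3 blocks: {S0,S1,S4,S6,S7} | {S2,S9} | {S3,S5,S10}.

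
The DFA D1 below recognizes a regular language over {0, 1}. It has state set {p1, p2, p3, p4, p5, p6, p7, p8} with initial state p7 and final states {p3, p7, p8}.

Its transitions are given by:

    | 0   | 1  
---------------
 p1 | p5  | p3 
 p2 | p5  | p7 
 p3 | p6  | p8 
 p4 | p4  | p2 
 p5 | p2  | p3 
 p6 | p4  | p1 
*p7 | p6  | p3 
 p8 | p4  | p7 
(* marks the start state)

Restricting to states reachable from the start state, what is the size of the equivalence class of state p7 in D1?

3

All states are reachable from the start state.
P0 = {p3,p7,p8} | {p1,p2,p4,p5,p6}.
On input 1, block {p1,p2,p4,p5,p6} splits into {p1,p2,p5} and {p4,p6}.
The partition is now stable with 3 blocks: {p3,p7,p8} | {p1,p2,p5} | {p4,p6}.
State p7 belongs to the block {p3,p7,p8}, which has 3 states.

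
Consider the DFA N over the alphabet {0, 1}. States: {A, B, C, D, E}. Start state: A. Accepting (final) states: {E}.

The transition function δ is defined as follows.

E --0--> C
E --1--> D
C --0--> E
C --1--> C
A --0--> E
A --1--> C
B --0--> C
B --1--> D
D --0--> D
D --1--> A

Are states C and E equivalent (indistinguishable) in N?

First remove the unreachable states {B}; 4 states remain.
Initial partition by acceptance: {E} | {A,C,D}.
Refine {A,C,D} on symbol 0: members go to different blocks, giving {A,C} and {D}.
No further refinement is possible. Final partition (3 blocks): {E} | {A,C} | {D}.
C and E end up in different blocks, so they are distinguishable. For instance, the string 'ε' is accepted from only E.

No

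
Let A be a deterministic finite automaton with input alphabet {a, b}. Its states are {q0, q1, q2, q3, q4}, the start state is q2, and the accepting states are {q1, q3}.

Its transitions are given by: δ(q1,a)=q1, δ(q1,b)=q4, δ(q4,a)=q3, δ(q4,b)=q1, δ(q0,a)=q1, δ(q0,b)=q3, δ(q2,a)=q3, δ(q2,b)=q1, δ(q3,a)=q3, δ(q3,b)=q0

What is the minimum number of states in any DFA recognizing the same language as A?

Start with accepting vs non-accepting: {q1,q3} | {q0,q2,q4}.
Stable partition: {q1,q3} | {q0,q2,q4} — 2 equivalence classes.

2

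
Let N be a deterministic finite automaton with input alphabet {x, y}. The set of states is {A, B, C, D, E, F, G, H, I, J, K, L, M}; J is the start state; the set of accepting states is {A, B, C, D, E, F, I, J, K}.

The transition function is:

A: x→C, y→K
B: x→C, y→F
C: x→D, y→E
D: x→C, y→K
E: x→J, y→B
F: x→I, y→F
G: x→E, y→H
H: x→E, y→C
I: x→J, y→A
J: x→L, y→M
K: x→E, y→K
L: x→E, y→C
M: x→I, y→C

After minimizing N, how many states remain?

States {G,H} cannot be reached from the start state, so discard them.
Initial partition by acceptance: {A,B,C,D,E,F,I,J,K} | {L,M}.
On input x, block {A,B,C,D,E,F,I,J,K} splits into {A,B,C,D,E,F,I,K} and {J}.
On input x, block {A,B,C,D,E,F,I,K} splits into {A,B,C,D,F,K} and {E,I}.
Split {A,B,C,D,F,K} by δ(·,x) → {A,B,C,D} and {F,K}.
Split {A,B,C,D} by δ(·,y) → {A,B,D} and {C}.
The partition is now stable with 6 blocks: {A,B,D} | {L,M} | {J} | {E,I} | {F,K} | {C}.

6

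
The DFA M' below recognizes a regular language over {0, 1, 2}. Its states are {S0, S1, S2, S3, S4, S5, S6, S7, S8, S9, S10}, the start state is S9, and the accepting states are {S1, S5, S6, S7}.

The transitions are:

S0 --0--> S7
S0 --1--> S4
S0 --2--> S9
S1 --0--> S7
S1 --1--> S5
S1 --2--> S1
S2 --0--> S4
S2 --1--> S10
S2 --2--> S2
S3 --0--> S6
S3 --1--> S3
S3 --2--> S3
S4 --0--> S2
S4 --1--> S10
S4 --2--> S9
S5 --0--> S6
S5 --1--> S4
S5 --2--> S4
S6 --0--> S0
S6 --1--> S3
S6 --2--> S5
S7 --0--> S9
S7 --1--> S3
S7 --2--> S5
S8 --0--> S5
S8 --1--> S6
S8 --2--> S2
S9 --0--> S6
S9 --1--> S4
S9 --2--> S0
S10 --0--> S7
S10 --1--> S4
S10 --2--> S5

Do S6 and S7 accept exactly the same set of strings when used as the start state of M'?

First remove the unreachable states {S1,S8}; 9 states remain.
Initial partition by acceptance: {S5,S6,S7} | {S0,S2,S3,S4,S9,S10}.
On input 0, block {S5,S6,S7} splits into {S6,S7} and {S5}.
On input 0, block {S0,S2,S3,S4,S9,S10} splits into {S0,S3,S9,S10} and {S2,S4}.
Split {S0,S3,S9,S10} by δ(·,1) → {S0,S9,S10} and {S3}.
Refine {S0,S9,S10} on symbol 2: members go to different blocks, giving {S0,S9} and {S10}.
Refine {S2,S4} on symbol 2: members go to different blocks, giving {S2} and {S4}.
The partition is now stable with 7 blocks: {S6,S7} | {S0,S9} | {S5} | {S2} | {S3} | {S10} | {S4}.
S6 and S7 lie in the same block of the stable partition, so they are equivalent — no string distinguishes them.

Yes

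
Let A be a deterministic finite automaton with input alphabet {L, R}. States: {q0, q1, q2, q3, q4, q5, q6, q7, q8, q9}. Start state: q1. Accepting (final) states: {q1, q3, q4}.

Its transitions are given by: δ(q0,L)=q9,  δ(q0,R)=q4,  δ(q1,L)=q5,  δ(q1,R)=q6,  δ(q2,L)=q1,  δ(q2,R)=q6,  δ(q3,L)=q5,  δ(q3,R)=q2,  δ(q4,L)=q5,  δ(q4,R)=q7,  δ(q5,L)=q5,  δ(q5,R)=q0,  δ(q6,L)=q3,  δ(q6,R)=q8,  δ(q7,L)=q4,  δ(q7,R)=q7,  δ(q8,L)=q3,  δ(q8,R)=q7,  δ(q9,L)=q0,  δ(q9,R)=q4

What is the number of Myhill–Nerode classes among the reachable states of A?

P0 = {q1,q3,q4} | {q0,q2,q5,q6,q7,q8,q9}.
Refine {q0,q2,q5,q6,q7,q8,q9} on symbol L: members go to different blocks, giving {q2,q6,q7,q8} and {q0,q5,q9}.
Split {q0,q5,q9} by δ(·,R) → {q0,q9} and {q5}.
No further refinement is possible. Final partition (4 blocks): {q1,q3,q4} | {q2,q6,q7,q8} | {q0,q9} | {q5}.

4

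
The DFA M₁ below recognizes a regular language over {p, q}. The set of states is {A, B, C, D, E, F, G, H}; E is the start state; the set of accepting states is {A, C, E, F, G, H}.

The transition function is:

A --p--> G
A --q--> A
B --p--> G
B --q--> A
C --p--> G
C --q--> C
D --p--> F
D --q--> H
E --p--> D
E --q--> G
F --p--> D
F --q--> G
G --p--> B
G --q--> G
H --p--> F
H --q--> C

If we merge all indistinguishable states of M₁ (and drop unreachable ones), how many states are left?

3

All states are reachable from the start state.
P0 = {A,C,E,F,G,H} | {B,D}.
On input p, block {A,C,E,F,G,H} splits into {A,C,H} and {E,F,G}.
The partition is now stable with 3 blocks: {A,C,H} | {B,D} | {E,F,G}.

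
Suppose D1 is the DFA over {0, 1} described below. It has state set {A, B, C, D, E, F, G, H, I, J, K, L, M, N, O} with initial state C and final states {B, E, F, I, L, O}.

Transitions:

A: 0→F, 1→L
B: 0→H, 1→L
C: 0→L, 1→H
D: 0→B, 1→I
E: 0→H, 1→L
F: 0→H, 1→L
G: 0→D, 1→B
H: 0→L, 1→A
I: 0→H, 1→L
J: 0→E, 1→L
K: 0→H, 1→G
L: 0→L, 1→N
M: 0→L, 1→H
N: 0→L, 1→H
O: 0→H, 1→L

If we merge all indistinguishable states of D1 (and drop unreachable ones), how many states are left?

Reachable states from the start: {A,C,F,H,L,N}. Unreachable: {B,D,E,G,I,J,K,M,O} — drop them.
P0 = {F,L} | {A,C,H,N}.
On input 0, block {F,L} splits into {F} and {L}.
Refine {A,C,H,N} on symbol 0: members go to different blocks, giving {C,H,N} and {A}.
Split {C,H,N} by δ(·,1) → {C,N} and {H}.
No further refinement is possible. Final partition (5 blocks): {F} | {C,N} | {L} | {A} | {H}.

5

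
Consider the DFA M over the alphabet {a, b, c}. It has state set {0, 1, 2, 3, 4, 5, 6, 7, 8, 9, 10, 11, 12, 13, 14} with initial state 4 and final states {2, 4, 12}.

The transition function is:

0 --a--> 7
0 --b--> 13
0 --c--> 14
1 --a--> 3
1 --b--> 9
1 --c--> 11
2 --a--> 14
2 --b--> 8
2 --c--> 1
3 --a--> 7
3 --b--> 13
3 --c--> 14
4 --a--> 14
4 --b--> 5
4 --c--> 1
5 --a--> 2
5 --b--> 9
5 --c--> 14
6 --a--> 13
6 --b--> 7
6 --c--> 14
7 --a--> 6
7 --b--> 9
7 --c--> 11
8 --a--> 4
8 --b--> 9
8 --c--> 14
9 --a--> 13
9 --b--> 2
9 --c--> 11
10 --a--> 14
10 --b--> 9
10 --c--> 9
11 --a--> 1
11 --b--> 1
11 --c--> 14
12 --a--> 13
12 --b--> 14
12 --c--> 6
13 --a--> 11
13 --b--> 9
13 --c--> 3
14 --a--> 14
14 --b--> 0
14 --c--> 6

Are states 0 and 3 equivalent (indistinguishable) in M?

Yes

Reachable states from the start: {0,1,2,3,4,5,6,7,8,9,11,13,14}. Unreachable: {10,12} — drop them.
P0 = {2,4} | {0,1,3,5,6,7,8,9,11,13,14}.
On input a, block {0,1,3,5,6,7,8,9,11,13,14} splits into {0,1,3,6,7,9,11,13,14} and {5,8}.
Refine {0,1,3,6,7,9,11,13,14} on symbol b: members go to different blocks, giving {0,1,3,6,7,11,13,14} and {9}.
Split {0,1,3,6,7,11,13,14} by δ(·,b) → {0,3,6,11,14} and {1,7,13}.
Split {0,3,6,11,14} by δ(·,a) → {0,3,6,11} and {14}.
No further refinement is possible. Final partition (6 blocks): {2,4} | {0,3,6,11} | {5,8} | {9} | {1,7,13} | {14}.
0 and 3 lie in the same block of the stable partition, so they are equivalent — no string distinguishes them.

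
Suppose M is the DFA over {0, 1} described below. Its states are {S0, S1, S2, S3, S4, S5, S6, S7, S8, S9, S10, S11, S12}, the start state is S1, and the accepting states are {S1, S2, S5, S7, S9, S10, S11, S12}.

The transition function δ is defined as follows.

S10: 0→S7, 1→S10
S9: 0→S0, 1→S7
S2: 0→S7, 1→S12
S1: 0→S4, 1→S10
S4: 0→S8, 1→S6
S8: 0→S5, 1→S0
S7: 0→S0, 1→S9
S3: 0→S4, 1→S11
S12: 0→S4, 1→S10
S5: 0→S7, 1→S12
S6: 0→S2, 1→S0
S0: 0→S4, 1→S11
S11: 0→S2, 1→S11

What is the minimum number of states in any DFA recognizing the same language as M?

Reachable states from the start: {S0,S1,S2,S4,S5,S6,S7,S8,S9,S10,S11,S12}. Unreachable: {S3} — drop them.
Initial partition by acceptance: {S1,S2,S5,S7,S9,S10,S11,S12} | {S0,S4,S6,S8}.
On input 0, block {S1,S2,S5,S7,S9,S10,S11,S12} splits into {S1,S7,S9,S12} and {S2,S5,S10,S11}.
Refine {S1,S7,S9,S12} on symbol 1: members go to different blocks, giving {S1,S12} and {S7,S9}.
Refine {S0,S4,S6,S8} on symbol 0: members go to different blocks, giving {S0,S4} and {S6,S8}.
Refine {S0,S4} on symbol 0: members go to different blocks, giving {S0} and {S4}.
Refine {S2,S5,S10,S11} on symbol 0: members go to different blocks, giving {S2,S5,S10} and {S11}.
On input 1, block {S2,S5,S10} splits into {S2,S5} and {S10}.
No further refinement is possible. Final partition (8 blocks): {S1,S12} | {S0} | {S2,S5} | {S7,S9} | {S6,S8} | {S4} | {S11} | {S10}.

8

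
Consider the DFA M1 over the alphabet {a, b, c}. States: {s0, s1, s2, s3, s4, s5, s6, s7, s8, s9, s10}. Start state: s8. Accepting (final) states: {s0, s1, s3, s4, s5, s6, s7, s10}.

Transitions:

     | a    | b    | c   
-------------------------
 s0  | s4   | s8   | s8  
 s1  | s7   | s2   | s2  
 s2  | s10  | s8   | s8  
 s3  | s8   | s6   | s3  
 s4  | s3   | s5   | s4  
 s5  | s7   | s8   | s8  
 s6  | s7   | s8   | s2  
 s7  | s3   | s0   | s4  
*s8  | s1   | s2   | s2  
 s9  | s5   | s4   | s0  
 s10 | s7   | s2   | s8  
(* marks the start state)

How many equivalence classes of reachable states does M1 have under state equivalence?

4

States {s9} cannot be reached from the start state, so discard them.
Start with accepting vs non-accepting: {s0,s1,s3,s4,s5,s6,s7,s10} | {s2,s8}.
Split {s0,s1,s3,s4,s5,s6,s7,s10} by δ(·,a) → {s0,s1,s4,s5,s6,s7,s10} and {s3}.
Refine {s0,s1,s4,s5,s6,s7,s10} on symbol a: members go to different blocks, giving {s0,s1,s5,s6,s10} and {s4,s7}.
Stable partition: {s0,s1,s5,s6,s10} | {s2,s8} | {s3} | {s4,s7} — 4 equivalence classes.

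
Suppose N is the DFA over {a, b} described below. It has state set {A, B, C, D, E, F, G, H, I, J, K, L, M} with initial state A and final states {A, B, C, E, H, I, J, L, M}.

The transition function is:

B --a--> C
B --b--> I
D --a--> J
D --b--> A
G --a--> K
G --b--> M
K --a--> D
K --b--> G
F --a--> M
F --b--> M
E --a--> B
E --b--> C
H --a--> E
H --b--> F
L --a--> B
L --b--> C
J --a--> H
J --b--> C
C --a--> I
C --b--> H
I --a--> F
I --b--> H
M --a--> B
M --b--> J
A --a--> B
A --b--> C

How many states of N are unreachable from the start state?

4

BFS from A reaches {A, B, C, E, F, H, I, J, M}; the 4 state(s) D, G, K, L are never visited.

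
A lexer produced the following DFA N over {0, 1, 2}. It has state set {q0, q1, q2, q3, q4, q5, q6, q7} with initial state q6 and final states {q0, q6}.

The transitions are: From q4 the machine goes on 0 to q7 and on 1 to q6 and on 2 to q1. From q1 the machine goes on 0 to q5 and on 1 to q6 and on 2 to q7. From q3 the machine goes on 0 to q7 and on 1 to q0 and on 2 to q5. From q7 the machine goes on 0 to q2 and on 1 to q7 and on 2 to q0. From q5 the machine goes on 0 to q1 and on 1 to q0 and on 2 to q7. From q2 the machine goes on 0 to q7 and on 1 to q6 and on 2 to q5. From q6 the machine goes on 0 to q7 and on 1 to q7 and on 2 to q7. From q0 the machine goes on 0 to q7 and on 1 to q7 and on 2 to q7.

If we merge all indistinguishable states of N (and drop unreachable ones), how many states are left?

First remove the unreachable states {q3,q4}; 6 states remain.
Initial partition by acceptance: {q0,q6} | {q1,q2,q5,q7}.
On input 1, block {q1,q2,q5,q7} splits into {q1,q2,q5} and {q7}.
Refine {q1,q2,q5} on symbol 0: members go to different blocks, giving {q1,q5} and {q2}.
The partition is now stable with 4 blocks: {q0,q6} | {q1,q5} | {q7} | {q2}.

4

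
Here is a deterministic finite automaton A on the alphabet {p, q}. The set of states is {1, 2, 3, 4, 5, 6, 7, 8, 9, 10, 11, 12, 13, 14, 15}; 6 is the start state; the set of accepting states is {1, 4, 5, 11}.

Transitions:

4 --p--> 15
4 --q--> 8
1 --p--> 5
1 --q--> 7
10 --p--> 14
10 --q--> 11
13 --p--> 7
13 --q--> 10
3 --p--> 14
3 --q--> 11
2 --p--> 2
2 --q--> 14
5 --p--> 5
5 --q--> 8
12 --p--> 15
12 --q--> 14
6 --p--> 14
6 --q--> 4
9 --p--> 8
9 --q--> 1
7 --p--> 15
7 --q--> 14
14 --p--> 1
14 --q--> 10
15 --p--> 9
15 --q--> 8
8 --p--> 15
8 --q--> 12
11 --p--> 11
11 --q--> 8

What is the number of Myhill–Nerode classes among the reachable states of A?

States {2,3,13} cannot be reached from the start state, so discard them.
Initial partition by acceptance: {1,4,5,11} | {6,7,8,9,10,12,14,15}.
On input p, block {1,4,5,11} splits into {1,5,11} and {4}.
Refine {6,7,8,9,10,12,14,15} on symbol p: members go to different blocks, giving {6,7,8,9,10,12,15} and {14}.
Refine {6,7,8,9,10,12,15} on symbol p: members go to different blocks, giving {7,8,9,12,15} and {6,10}.
On input q, block {7,8,9,12,15} splits into {7,12} and {8,15} and {9}.
Refine {1,5,11} on symbol q: members go to different blocks, giving {5,11} and {1}.
On input q, block {6,10} splits into {6} and {10}.
Refine {8,15} on symbol p: members go to different blocks, giving {8} and {15}.
The partition is now stable with 10 blocks: {5,11} | {7,12} | {4} | {14} | {6} | {8} | {9} | {1} | {10} | {15}.

10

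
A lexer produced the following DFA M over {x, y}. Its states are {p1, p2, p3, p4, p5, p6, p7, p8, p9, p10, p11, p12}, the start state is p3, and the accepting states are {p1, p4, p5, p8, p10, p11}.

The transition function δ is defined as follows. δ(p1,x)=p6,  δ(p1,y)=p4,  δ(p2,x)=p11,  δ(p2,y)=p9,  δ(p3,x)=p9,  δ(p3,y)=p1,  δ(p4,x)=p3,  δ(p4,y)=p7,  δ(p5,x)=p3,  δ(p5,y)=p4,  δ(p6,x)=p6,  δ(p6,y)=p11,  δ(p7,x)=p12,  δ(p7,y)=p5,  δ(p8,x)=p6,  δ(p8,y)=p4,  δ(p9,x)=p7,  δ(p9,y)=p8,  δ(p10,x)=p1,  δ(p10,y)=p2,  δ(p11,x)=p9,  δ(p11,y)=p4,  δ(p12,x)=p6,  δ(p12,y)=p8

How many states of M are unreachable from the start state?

2

No path from p3 leads to p2, p10; the other 10 states are all reachable.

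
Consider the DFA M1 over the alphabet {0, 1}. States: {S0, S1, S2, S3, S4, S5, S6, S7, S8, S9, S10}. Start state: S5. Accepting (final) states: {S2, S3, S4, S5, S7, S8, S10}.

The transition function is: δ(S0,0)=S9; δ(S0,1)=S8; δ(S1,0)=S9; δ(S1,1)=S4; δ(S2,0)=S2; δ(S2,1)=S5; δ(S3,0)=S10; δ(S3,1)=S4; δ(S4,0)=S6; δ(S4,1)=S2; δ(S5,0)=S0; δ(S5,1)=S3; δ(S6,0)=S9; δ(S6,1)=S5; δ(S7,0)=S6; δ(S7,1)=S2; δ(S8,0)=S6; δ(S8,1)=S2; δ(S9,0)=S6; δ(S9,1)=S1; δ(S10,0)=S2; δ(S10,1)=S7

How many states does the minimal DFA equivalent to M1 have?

4

Start with accepting vs non-accepting: {S2,S3,S4,S5,S7,S8,S10} | {S0,S1,S6,S9}.
On input 0, block {S2,S3,S4,S5,S7,S8,S10} splits into {S4,S5,S7,S8} and {S2,S3,S10}.
Refine {S0,S1,S6,S9} on symbol 1: members go to different blocks, giving {S0,S1,S6} and {S9}.
The partition is now stable with 4 blocks: {S4,S5,S7,S8} | {S0,S1,S6} | {S2,S3,S10} | {S9}.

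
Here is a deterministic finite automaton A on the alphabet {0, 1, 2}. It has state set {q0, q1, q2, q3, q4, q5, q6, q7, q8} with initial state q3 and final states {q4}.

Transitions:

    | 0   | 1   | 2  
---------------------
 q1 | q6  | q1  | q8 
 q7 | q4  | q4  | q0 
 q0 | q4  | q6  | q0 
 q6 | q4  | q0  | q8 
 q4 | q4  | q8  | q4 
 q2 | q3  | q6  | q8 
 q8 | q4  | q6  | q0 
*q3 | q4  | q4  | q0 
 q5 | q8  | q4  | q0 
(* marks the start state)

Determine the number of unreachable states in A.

BFS from q3 reaches {q0, q3, q4, q6, q8}; the 4 state(s) q1, q2, q5, q7 are never visited.

4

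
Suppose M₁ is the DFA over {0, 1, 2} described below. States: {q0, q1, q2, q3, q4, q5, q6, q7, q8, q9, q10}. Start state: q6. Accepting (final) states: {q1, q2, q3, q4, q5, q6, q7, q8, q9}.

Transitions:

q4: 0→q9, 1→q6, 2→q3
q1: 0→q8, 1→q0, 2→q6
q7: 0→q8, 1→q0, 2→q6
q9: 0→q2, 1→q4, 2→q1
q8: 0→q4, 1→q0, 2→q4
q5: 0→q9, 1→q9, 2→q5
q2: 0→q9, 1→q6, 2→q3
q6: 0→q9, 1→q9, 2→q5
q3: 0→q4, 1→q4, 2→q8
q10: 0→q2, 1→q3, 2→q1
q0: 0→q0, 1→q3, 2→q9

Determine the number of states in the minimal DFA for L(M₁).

Reachable states from the start: {q0,q1,q2,q3,q4,q5,q6,q8,q9}. Unreachable: {q7,q10} — drop them.
P0 = {q1,q2,q3,q4,q5,q6,q8,q9} | {q0}.
Split {q1,q2,q3,q4,q5,q6,q8,q9} by δ(·,1) → {q2,q3,q4,q5,q6,q9} and {q1,q8}.
Split {q2,q3,q4,q5,q6,q9} by δ(·,2) → {q2,q4,q5,q6} and {q3,q9}.
On input 1, block {q2,q4,q5,q6} splits into {q2,q4} and {q5,q6}.
Refine {q1,q8} on symbol 0: members go to different blocks, giving {q1} and {q8}.
Split {q3,q9} by δ(·,2) → {q3} and {q9}.
No further refinement is possible. Final partition (7 blocks): {q2,q4} | {q0} | {q1} | {q3} | {q5,q6} | {q8} | {q9}.

7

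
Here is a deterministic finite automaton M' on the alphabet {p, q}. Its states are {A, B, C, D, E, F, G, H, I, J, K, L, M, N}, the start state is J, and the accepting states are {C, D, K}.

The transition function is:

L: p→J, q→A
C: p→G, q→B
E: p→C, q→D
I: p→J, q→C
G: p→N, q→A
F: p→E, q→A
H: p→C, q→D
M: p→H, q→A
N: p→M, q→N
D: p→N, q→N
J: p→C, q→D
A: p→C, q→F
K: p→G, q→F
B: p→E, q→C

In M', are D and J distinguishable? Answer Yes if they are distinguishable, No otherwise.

Yes

Reachable states from the start: {A,B,C,D,E,F,G,H,J,M,N}. Unreachable: {I,K,L} — drop them.
P0 = {C,D} | {A,B,E,F,G,H,J,M,N}.
On input p, block {A,B,E,F,G,H,J,M,N} splits into {B,F,G,M,N} and {A,E,H,J}.
On input p, block {B,F,G,M,N} splits into {B,F,M} and {G,N}.
Refine {C,D} on symbol q: members go to different blocks, giving {C} and {D}.
Refine {B,F,M} on symbol q: members go to different blocks, giving {F,M} and {B}.
On input q, block {A,E,H,J} splits into {E,H,J} and {A}.
Refine {G,N} on symbol p: members go to different blocks, giving {G} and {N}.
Stable partition: {C} | {F,M} | {E,H,J} | {G} | {D} | {B} | {A} | {N} — 8 equivalence classes.
D and J end up in different blocks, so they are distinguishable. For instance, the string 'ε' is accepted from only D.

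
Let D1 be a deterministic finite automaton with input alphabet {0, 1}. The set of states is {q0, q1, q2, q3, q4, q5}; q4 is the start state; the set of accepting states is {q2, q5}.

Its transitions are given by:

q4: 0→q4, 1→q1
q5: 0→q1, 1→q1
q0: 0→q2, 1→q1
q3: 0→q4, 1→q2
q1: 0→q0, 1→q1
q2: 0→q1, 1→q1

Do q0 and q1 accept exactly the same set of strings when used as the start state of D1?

States {q3,q5} cannot be reached from the start state, so discard them.
P0 = {q2} | {q0,q1,q4}.
Split {q0,q1,q4} by δ(·,0) → {q1,q4} and {q0}.
On input 0, block {q1,q4} splits into {q1} and {q4}.
The partition is now stable with 4 blocks: {q2} | {q1} | {q0} | {q4}.
q0 and q1 end up in different blocks, so they are distinguishable. For instance, the string '0' is accepted from only q0.

No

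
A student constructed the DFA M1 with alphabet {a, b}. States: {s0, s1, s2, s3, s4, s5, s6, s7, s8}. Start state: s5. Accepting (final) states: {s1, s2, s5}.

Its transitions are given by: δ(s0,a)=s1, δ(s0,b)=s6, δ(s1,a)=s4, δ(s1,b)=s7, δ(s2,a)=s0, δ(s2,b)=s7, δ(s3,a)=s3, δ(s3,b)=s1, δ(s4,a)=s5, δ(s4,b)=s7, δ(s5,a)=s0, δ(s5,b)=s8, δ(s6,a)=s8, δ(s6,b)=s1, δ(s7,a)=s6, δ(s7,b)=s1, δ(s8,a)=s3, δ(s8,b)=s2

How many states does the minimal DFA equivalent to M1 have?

3

All states are reachable from the start state.
P0 = {s1,s2,s5} | {s0,s3,s4,s6,s7,s8}.
On input a, block {s0,s3,s4,s6,s7,s8} splits into {s3,s6,s7,s8} and {s0,s4}.
The partition is now stable with 3 blocks: {s1,s2,s5} | {s3,s6,s7,s8} | {s0,s4}.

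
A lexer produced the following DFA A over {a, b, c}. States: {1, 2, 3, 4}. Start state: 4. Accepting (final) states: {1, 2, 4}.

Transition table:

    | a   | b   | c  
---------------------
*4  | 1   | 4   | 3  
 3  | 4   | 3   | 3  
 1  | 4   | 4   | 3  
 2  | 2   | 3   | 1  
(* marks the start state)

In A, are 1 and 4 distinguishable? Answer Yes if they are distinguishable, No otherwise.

No

First remove the unreachable states {2}; 3 states remain.
P0 = {1,4} | {3}.
No further refinement is possible. Final partition (2 blocks): {1,4} | {3}.
1 and 4 lie in the same block of the stable partition, so they are equivalent — no string distinguishes them.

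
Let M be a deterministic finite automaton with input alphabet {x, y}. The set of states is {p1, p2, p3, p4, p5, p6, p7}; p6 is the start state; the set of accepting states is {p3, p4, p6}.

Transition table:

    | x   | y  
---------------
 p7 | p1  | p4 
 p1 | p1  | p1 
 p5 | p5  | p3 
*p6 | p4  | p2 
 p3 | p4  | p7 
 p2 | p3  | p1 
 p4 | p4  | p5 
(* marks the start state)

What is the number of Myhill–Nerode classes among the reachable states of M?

7

Start with accepting vs non-accepting: {p3,p4,p6} | {p1,p2,p5,p7}.
Split {p1,p2,p5,p7} by δ(·,x) → {p1,p5,p7} and {p2}.
Refine {p3,p4,p6} on symbol y: members go to different blocks, giving {p3,p4} and {p6}.
Refine {p1,p5,p7} on symbol y: members go to different blocks, giving {p5,p7} and {p1}.
On input x, block {p5,p7} splits into {p5} and {p7}.
Split {p3,p4} by δ(·,y) → {p3} and {p4}.
No further refinement is possible. Final partition (7 blocks): {p3} | {p5} | {p2} | {p6} | {p1} | {p7} | {p4}.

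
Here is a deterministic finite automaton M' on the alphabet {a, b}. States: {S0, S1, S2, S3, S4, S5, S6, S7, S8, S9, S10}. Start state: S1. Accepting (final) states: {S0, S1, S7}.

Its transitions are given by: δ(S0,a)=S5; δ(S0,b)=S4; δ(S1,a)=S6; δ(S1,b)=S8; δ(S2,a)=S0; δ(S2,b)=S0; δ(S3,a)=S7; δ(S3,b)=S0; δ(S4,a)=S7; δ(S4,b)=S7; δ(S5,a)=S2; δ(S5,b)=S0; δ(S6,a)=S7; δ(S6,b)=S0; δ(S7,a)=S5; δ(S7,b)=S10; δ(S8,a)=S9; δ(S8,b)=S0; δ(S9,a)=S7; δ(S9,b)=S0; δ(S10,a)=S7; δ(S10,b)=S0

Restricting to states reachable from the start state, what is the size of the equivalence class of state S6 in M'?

5

States {S3} cannot be reached from the start state, so discard them.
Start with accepting vs non-accepting: {S0,S1,S7} | {S2,S4,S5,S6,S8,S9,S10}.
Refine {S2,S4,S5,S6,S8,S9,S10} on symbol a: members go to different blocks, giving {S2,S4,S6,S9,S10} and {S5,S8}.
Refine {S0,S1,S7} on symbol a: members go to different blocks, giving {S0,S7} and {S1}.
Stable partition: {S0,S7} | {S2,S4,S6,S9,S10} | {S5,S8} | {S1} — 4 equivalence classes.
State S6 belongs to the block {S2,S4,S6,S9,S10}, which has 5 states.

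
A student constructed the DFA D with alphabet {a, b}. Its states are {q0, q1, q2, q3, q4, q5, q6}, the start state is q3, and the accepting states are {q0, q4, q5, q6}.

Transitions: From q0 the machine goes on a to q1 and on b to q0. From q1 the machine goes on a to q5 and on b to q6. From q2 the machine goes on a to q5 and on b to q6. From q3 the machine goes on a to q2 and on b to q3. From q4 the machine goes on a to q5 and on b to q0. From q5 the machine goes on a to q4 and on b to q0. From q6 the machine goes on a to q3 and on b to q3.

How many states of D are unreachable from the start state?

A breadth-first search from the start state visits every state.

0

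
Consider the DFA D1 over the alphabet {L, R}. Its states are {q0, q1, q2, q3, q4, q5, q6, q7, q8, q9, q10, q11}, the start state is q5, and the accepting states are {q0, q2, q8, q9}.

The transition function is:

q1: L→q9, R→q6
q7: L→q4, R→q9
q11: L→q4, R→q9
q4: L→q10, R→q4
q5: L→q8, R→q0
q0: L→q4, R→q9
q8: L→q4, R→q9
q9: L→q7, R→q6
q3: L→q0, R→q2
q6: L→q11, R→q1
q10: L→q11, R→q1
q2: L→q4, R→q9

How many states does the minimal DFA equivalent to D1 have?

First remove the unreachable states {q2,q3}; 10 states remain.
P0 = {q0,q8,q9} | {q1,q4,q5,q6,q7,q10,q11}.
Refine {q0,q8,q9} on symbol R: members go to different blocks, giving {q0,q8} and {q9}.
On input L, block {q1,q4,q5,q6,q7,q10,q11} splits into {q4,q6,q7,q10,q11} and {q1} and {q5}.
Split {q4,q6,q7,q10,q11} by δ(·,R) → {q6,q10} and {q7,q11} and {q4}.
Stable partition: {q0,q8} | {q6,q10} | {q9} | {q1} | {q5} | {q7,q11} | {q4} — 7 equivalence classes.

7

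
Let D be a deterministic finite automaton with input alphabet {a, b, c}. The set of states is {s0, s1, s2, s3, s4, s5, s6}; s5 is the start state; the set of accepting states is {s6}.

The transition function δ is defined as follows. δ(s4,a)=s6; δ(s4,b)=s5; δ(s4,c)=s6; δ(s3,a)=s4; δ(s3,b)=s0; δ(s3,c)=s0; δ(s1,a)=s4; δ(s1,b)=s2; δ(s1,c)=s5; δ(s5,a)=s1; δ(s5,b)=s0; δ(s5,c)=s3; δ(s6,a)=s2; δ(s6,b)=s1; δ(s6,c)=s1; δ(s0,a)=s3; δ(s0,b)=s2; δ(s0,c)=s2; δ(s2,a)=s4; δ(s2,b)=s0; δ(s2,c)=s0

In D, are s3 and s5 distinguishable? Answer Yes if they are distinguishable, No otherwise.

All states are reachable from the start state.
P0 = {s6} | {s0,s1,s2,s3,s4,s5}.
Refine {s0,s1,s2,s3,s4,s5} on symbol a: members go to different blocks, giving {s0,s1,s2,s3,s5} and {s4}.
Refine {s0,s1,s2,s3,s5} on symbol a: members go to different blocks, giving {s1,s2,s3} and {s0,s5}.
On input b, block {s1,s2,s3} splits into {s2,s3} and {s1}.
On input a, block {s0,s5} splits into {s0} and {s5}.
No further refinement is possible. Final partition (6 blocks): {s6} | {s2,s3} | {s4} | {s0} | {s1} | {s5}.
s3 and s5 end up in different blocks, so they are distinguishable. For instance, the string 'aa' is accepted from only s3.

Yes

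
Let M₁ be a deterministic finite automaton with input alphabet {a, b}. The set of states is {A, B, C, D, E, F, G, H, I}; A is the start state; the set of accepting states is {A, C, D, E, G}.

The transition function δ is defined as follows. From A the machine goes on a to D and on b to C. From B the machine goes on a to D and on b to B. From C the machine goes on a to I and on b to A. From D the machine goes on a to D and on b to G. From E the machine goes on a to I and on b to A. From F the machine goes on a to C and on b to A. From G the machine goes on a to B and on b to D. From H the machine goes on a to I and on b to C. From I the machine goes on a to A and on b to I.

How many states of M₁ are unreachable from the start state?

3

BFS from A reaches {A, B, C, D, G, I}; the 3 state(s) E, F, H are never visited.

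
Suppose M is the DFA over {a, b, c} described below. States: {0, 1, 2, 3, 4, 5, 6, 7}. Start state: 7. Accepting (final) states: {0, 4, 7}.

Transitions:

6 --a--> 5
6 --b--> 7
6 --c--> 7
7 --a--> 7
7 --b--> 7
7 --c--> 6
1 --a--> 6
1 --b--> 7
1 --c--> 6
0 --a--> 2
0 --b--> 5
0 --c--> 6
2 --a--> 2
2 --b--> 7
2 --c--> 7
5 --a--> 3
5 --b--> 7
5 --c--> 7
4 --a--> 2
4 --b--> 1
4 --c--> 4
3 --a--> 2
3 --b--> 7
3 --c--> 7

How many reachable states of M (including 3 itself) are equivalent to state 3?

Reachable states from the start: {2,3,5,6,7}. Unreachable: {0,1,4} — drop them.
Initial partition by acceptance: {7} | {2,3,5,6}.
Stable partition: {7} | {2,3,5,6} — 2 equivalence classes.
The equivalence class containing 3 is {2,3,5,6}, of size 4.

4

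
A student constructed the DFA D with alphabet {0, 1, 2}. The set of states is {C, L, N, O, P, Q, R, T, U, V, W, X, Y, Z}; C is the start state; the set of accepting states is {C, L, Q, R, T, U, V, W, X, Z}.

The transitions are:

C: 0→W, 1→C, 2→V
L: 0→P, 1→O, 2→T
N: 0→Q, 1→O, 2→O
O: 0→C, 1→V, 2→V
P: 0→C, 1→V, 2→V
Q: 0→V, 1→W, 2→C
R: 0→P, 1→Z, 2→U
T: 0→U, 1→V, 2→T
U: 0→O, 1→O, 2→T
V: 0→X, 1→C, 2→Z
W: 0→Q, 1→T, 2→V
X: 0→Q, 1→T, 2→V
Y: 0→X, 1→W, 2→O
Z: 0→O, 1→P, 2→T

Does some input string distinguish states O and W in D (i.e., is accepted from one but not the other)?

Yes

First remove the unreachable states {L,N,R,Y}; 10 states remain.
P0 = {C,Q,T,U,V,W,X,Z} | {O,P}.
On input 0, block {C,Q,T,U,V,W,X,Z} splits into {C,Q,T,V,W,X} and {U,Z}.
Split {C,Q,T,V,W,X} by δ(·,0) → {C,Q,V,W,X} and {T}.
On input 1, block {C,Q,V,W,X} splits into {C,Q,V} and {W,X}.
On input 0, block {C,Q,V} splits into {C,V} and {Q}.
On input 2, block {C,V} splits into {C} and {V}.
No further refinement is possible. Final partition (7 blocks): {C} | {O,P} | {U,Z} | {T} | {W,X} | {Q} | {V}.
O and W end up in different blocks, so they are distinguishable. For instance, the string 'ε' is accepted from only W.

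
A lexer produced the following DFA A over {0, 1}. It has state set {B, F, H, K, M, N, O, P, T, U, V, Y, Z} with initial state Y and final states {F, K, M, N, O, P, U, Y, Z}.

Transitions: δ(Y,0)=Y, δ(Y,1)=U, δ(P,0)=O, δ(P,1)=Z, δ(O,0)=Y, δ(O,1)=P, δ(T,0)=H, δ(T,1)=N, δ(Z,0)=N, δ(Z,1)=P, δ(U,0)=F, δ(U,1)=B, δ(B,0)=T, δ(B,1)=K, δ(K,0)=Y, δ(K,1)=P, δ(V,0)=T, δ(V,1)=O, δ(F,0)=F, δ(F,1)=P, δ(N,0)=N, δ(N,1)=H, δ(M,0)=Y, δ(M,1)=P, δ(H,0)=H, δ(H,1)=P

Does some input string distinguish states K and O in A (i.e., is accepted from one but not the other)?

No

First remove the unreachable states {M,V}; 11 states remain.
P0 = {F,K,N,O,P,U,Y,Z} | {B,H,T}.
Split {F,K,N,O,P,U,Y,Z} by δ(·,1) → {F,K,O,P,Y,Z} and {N,U}.
Refine {F,K,O,P,Y,Z} on symbol 0: members go to different blocks, giving {F,K,O,P,Y} and {Z}.
Refine {F,K,O,P,Y} on symbol 1: members go to different blocks, giving {F,K,O} and {Y} and {P}.
On input 0, block {F,K,O} splits into {K,O} and {F}.
Refine {B,H,T} on symbol 1: members go to different blocks, giving {B} and {T} and {H}.
Split {N,U} by δ(·,0) → {U} and {N}.
The partition is now stable with 10 blocks: {K,O} | {B} | {U} | {Z} | {Y} | {P} | {F} | {T} | {H} | {N}.
K and O lie in the same block of the stable partition, so they are equivalent — no string distinguishes them.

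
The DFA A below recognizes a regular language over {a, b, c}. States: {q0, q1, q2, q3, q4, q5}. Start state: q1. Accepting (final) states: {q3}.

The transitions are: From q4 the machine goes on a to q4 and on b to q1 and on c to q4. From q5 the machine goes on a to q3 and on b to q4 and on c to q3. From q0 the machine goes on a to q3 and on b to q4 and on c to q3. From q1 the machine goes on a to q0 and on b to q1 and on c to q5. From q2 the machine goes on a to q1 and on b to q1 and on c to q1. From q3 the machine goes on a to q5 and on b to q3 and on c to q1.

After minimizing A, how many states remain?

4

States {q2} cannot be reached from the start state, so discard them.
Start with accepting vs non-accepting: {q3} | {q0,q1,q4,q5}.
Split {q0,q1,q4,q5} by δ(·,a) → {q0,q5} and {q1,q4}.
Refine {q1,q4} on symbol a: members go to different blocks, giving {q1} and {q4}.
The partition is now stable with 4 blocks: {q3} | {q0,q5} | {q1} | {q4}.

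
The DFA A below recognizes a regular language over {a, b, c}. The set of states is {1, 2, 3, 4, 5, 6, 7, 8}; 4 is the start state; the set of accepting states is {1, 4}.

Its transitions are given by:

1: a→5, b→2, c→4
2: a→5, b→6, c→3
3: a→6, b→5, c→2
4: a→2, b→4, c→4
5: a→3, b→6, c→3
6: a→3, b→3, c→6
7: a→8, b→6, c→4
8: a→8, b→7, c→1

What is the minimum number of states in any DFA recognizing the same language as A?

2

States {1,7,8} cannot be reached from the start state, so discard them.
Start with accepting vs non-accepting: {4} | {2,3,5,6}.
No further refinement is possible. Final partition (2 blocks): {4} | {2,3,5,6}.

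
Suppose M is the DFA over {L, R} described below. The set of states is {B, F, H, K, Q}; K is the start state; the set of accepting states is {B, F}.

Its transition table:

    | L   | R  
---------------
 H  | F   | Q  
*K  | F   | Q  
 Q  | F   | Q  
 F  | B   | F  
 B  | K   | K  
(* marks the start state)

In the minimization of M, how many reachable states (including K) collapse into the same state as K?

Reachable states from the start: {B,F,K,Q}. Unreachable: {H} — drop them.
Start with accepting vs non-accepting: {B,F} | {K,Q}.
Refine {B,F} on symbol L: members go to different blocks, giving {F} and {B}.
The partition is now stable with 3 blocks: {F} | {K,Q} | {B}.
State K belongs to the block {K,Q}, which has 2 states.

2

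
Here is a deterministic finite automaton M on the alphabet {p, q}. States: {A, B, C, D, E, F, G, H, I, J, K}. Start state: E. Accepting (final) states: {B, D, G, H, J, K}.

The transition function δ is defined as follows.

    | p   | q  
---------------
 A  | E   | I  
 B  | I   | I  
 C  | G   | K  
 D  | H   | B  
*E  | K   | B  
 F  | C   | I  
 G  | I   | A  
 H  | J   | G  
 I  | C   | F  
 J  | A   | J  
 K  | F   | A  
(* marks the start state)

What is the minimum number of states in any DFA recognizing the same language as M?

Reachable states from the start: {A,B,C,E,F,G,I,K}. Unreachable: {D,H,J} — drop them.
Start with accepting vs non-accepting: {B,G,K} | {A,C,E,F,I}.
Split {A,C,E,F,I} by δ(·,p) → {A,F,I} and {C,E}.
No further refinement is possible. Final partition (3 blocks): {B,G,K} | {A,F,I} | {C,E}.

3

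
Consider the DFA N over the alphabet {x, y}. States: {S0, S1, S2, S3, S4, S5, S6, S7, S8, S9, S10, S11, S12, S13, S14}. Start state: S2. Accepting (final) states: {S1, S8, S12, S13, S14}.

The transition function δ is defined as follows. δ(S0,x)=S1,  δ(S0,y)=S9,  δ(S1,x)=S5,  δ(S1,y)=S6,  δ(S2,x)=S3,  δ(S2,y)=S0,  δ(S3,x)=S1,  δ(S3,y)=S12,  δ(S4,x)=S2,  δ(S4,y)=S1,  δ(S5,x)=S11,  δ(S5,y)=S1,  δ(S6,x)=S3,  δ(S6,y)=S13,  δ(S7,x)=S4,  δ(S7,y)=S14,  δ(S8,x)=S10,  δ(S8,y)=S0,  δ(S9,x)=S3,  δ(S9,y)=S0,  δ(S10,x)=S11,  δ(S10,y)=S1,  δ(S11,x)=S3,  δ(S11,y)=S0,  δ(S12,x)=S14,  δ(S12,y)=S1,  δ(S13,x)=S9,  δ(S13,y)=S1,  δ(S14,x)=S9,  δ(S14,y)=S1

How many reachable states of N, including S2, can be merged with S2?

First remove the unreachable states {S4,S7,S8,S10}; 11 states remain.
Initial partition by acceptance: {S1,S12,S13,S14} | {S0,S2,S3,S5,S6,S9,S11}.
Refine {S1,S12,S13,S14} on symbol x: members go to different blocks, giving {S1,S13,S14} and {S12}.
On input y, block {S1,S13,S14} splits into {S13,S14} and {S1}.
On input x, block {S0,S2,S3,S5,S6,S9,S11} splits into {S2,S5,S6,S9,S11} and {S0,S3}.
Split {S2,S5,S6,S9,S11} by δ(·,x) → {S2,S6,S9,S11} and {S5}.
Split {S2,S6,S9,S11} by δ(·,y) → {S2,S9,S11} and {S6}.
Refine {S0,S3} on symbol y: members go to different blocks, giving {S0} and {S3}.
No further refinement is possible. Final partition (8 blocks): {S13,S14} | {S2,S9,S11} | {S12} | {S1} | {S0} | {S5} | {S6} | {S3}.
The equivalence class containing S2 is {S2,S9,S11}, of size 3.

3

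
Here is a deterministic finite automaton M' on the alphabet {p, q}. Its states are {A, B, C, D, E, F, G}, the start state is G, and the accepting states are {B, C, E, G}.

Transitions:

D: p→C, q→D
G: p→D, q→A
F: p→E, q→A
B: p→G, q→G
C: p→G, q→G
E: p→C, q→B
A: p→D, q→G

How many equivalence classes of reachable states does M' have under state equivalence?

4

First remove the unreachable states {B,E,F}; 4 states remain.
Initial partition by acceptance: {C,G} | {A,D}.
On input p, block {C,G} splits into {C} and {G}.
Refine {A,D} on symbol p: members go to different blocks, giving {A} and {D}.
No further refinement is possible. Final partition (4 blocks): {C} | {A} | {G} | {D}.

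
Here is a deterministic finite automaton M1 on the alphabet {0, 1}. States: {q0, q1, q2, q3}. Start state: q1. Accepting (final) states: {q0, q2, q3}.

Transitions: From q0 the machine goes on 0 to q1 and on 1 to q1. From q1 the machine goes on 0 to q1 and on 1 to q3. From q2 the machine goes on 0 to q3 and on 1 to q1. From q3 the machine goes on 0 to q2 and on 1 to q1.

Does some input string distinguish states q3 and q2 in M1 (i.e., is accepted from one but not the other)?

No

States {q0} cannot be reached from the start state, so discard them.
Start with accepting vs non-accepting: {q2,q3} | {q1}.
The partition is now stable with 2 blocks: {q2,q3} | {q1}.
q3 and q2 lie in the same block of the stable partition, so they are equivalent — no string distinguishes them.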